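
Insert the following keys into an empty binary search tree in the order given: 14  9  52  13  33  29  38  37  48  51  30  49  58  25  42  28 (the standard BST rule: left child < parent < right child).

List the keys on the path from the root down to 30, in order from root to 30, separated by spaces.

14 52 33 29 30

Insert 14: tree is empty, so 14 becomes the root.
Insert 9: 9 < 14 → go left. Place as left child of 14.
Insert 52: 52 > 14 → go right. Place as right child of 14.
Insert 13: 13 < 14 → go left; 13 > 9 → go right. Place as right child of 9.
Insert 33: 33 > 14 → go right; 33 < 52 → go left. Place as left child of 52.
Insert 29: 29 > 14 → go right; 29 < 52 → go left; 29 < 33 → go left. Place as left child of 33.
Insert 38: 38 > 14 → go right; 38 < 52 → go left; 38 > 33 → go right. Place as right child of 33.
Insert 37: 37 > 14 → go right; 37 < 52 → go left; 37 > 33 → go right; 37 < 38 → go left. Place as left child of 38.
Insert 48: 48 > 14 → go right; 48 < 52 → go left; 48 > 33 → go right; 48 > 38 → go right. Place as right child of 38.
Insert 51: 51 > 14 → go right; 51 < 52 → go left; 51 > 33 → go right; 51 > 38 → go right; 51 > 48 → go right. Place as right child of 48.
Insert 30: 30 > 14 → go right; 30 < 52 → go left; 30 < 33 → go left; 30 > 29 → go right. Place as right child of 29.
Insert 49: 49 > 14 → go right; 49 < 52 → go left; 49 > 33 → go right; 49 > 38 → go right; 49 > 48 → go right; 49 < 51 → go left. Place as left child of 51.
Insert 58: 58 > 14 → go right; 58 > 52 → go right. Place as right child of 52.
Insert 25: 25 > 14 → go right; 25 < 52 → go left; 25 < 33 → go left; 25 < 29 → go left. Place as left child of 29.
Insert 42: 42 > 14 → go right; 42 < 52 → go left; 42 > 33 → go right; 42 > 38 → go right; 42 < 48 → go left. Place as left child of 48.
Insert 28: 28 > 14 → go right; 28 < 52 → go left; 28 < 33 → go left; 28 < 29 → go left; 28 > 25 → go right. Place as right child of 25.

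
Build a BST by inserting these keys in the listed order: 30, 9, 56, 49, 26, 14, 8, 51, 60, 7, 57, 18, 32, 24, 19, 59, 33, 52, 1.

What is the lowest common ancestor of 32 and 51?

49

30: root
9: left child of 30 (depth 1)
56: right child of 30 (depth 1)
49: left child of 56 (depth 2)
26: right child of 9 (depth 2)
14: left child of 26 (depth 3)
8: left child of 9 (depth 2)
51: right child of 49 (depth 3)
60: right child of 56 (depth 2)
7: left child of 8 (depth 3)
57: left child of 60 (depth 3)
18: right child of 14 (depth 4)
32: left child of 49 (depth 3)
24: right child of 18 (depth 5)
19: left child of 24 (depth 6)
59: right child of 57 (depth 4)
33: right child of 32 (depth 4)
52: right child of 51 (depth 4)
1: left child of 7 (depth 4)

Path to 32: 30 → 56 → 49 → 32
Path to 51: 30 → 56 → 49 → 51
The paths share a prefix ending at 49, then split left and right.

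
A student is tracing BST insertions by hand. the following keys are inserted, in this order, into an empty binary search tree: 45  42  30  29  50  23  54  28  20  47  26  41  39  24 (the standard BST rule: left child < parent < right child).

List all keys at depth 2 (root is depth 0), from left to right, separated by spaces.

30 47 54

45: root
42: left child of 45 (depth 1)
30: left child of 42 (depth 2)
29: left child of 30 (depth 3)
50: right child of 45 (depth 1)
23: left child of 29 (depth 4)
54: right child of 50 (depth 2)
28: right child of 23 (depth 5)
20: left child of 23 (depth 5)
47: left child of 50 (depth 2)
26: left child of 28 (depth 6)
41: right child of 30 (depth 3)
39: left child of 41 (depth 4)
24: left child of 26 (depth 7)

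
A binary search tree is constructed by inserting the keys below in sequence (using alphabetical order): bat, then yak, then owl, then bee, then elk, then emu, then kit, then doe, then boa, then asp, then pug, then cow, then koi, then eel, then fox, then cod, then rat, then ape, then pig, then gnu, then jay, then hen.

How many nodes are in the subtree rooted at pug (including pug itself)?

Insert bat: tree is empty, so bat becomes the root.
Insert yak: yak > bat → go right. Place as right child of bat.
Insert owl: owl > bat → go right; owl < yak → go left. Place as left child of yak.
Insert bee: bee > bat → go right; bee < yak → go left; bee < owl → go left. Place as left child of owl.
Insert elk: elk > bat → go right; elk < yak → go left; elk < owl → go left; elk > bee → go right. Place as right child of bee.
Insert emu: emu > bat → go right; emu < yak → go left; emu < owl → go left; emu > bee → go right; emu > elk → go right. Place as right child of elk.
Insert kit: kit > bat → go right; kit < yak → go left; kit < owl → go left; kit > bee → go right; kit > elk → go right; kit > emu → go right. Place as right child of emu.
Insert doe: doe > bat → go right; doe < yak → go left; doe < owl → go left; doe > bee → go right; doe < elk → go left. Place as left child of elk.
Insert boa: boa > bat → go right; boa < yak → go left; boa < owl → go left; boa > bee → go right; boa < elk → go left; boa < doe → go left. Place as left child of doe.
Insert asp: asp < bat → go left. Place as left child of bat.
Insert pug: pug > bat → go right; pug < yak → go left; pug > owl → go right. Place as right child of owl.
Insert cow: cow > bat → go right; cow < yak → go left; cow < owl → go left; cow > bee → go right; cow < elk → go left; cow < doe → go left; cow > boa → go right. Place as right child of boa.
Insert koi: koi > bat → go right; koi < yak → go left; koi < owl → go left; koi > bee → go right; koi > elk → go right; koi > emu → go right; koi > kit → go right. Place as right child of kit.
Insert eel: eel > bat → go right; eel < yak → go left; eel < owl → go left; eel > bee → go right; eel < elk → go left; eel > doe → go right. Place as right child of doe.
Insert fox: fox > bat → go right; fox < yak → go left; fox < owl → go left; fox > bee → go right; fox > elk → go right; fox > emu → go right; fox < kit → go left. Place as left child of kit.
Insert cod: cod > bat → go right; cod < yak → go left; cod < owl → go left; cod > bee → go right; cod < elk → go left; cod < doe → go left; cod > boa → go right; cod < cow → go left. Place as left child of cow.
Insert rat: rat > bat → go right; rat < yak → go left; rat > owl → go right; rat > pug → go right. Place as right child of pug.
Insert ape: ape < bat → go left; ape < asp → go left. Place as left child of asp.
Insert pig: pig > bat → go right; pig < yak → go left; pig > owl → go right; pig < pug → go left. Place as left child of pug.
Insert gnu: gnu > bat → go right; gnu < yak → go left; gnu < owl → go left; gnu > bee → go right; gnu > elk → go right; gnu > emu → go right; gnu < kit → go left; gnu > fox → go right. Place as right child of fox.
Insert jay: jay > bat → go right; jay < yak → go left; jay < owl → go left; jay > bee → go right; jay > elk → go right; jay > emu → go right; jay < kit → go left; jay > fox → go right; jay > gnu → go right. Place as right child of gnu.
Insert hen: hen > bat → go right; hen < yak → go left; hen < owl → go left; hen > bee → go right; hen > elk → go right; hen > emu → go right; hen < kit → go left; hen > fox → go right; hen > gnu → go right; hen < jay → go left. Place as left child of jay.

Subtree rooted at pug contains: pug, pig, rat — 3 nodes.

3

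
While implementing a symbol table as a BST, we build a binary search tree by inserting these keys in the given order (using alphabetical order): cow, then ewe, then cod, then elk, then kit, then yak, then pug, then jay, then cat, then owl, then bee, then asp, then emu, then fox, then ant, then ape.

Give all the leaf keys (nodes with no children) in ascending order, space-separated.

cow: root
ewe: right child of cow (depth 1)
cod: left child of cow (depth 1)
elk: left child of ewe (depth 2)
kit: right child of ewe (depth 2)
yak: right child of kit (depth 3)
pug: left child of yak (depth 4)
jay: left child of kit (depth 3)
cat: left child of cod (depth 2)
owl: left child of pug (depth 5)
bee: left child of cat (depth 3)
asp: left child of bee (depth 4)
emu: right child of elk (depth 3)
fox: left child of jay (depth 4)
ant: left child of asp (depth 5)
ape: right child of ant (depth 6)

ape emu fox owl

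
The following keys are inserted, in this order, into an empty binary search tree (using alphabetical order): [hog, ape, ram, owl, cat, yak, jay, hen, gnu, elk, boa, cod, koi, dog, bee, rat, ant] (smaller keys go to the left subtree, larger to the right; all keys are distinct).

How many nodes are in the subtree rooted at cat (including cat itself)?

8

Insert hog: tree is empty, so hog becomes the root.
Insert ape: ape < hog → go left. Place as left child of hog.
Insert ram: ram > hog → go right. Place as right child of hog.
Insert owl: owl > hog → go right; owl < ram → go left. Place as left child of ram.
Insert cat: cat < hog → go left; cat > ape → go right. Place as right child of ape.
Insert yak: yak > hog → go right; yak > ram → go right. Place as right child of ram.
Insert jay: jay > hog → go right; jay < ram → go left; jay < owl → go left. Place as left child of owl.
Insert hen: hen < hog → go left; hen > ape → go right; hen > cat → go right. Place as right child of cat.
Insert gnu: gnu < hog → go left; gnu > ape → go right; gnu > cat → go right; gnu < hen → go left. Place as left child of hen.
Insert elk: elk < hog → go left; elk > ape → go right; elk > cat → go right; elk < hen → go left; elk < gnu → go left. Place as left child of gnu.
Insert boa: boa < hog → go left; boa > ape → go right; boa < cat → go left. Place as left child of cat.
Insert cod: cod < hog → go left; cod > ape → go right; cod > cat → go right; cod < hen → go left; cod < gnu → go left; cod < elk → go left. Place as left child of elk.
Insert koi: koi > hog → go right; koi < ram → go left; koi < owl → go left; koi > jay → go right. Place as right child of jay.
Insert dog: dog < hog → go left; dog > ape → go right; dog > cat → go right; dog < hen → go left; dog < gnu → go left; dog < elk → go left; dog > cod → go right. Place as right child of cod.
Insert bee: bee < hog → go left; bee > ape → go right; bee < cat → go left; bee < boa → go left. Place as left child of boa.
Insert rat: rat > hog → go right; rat > ram → go right; rat < yak → go left. Place as left child of yak.
Insert ant: ant < hog → go left; ant < ape → go left. Place as left child of ape.

Subtree rooted at cat contains: cat, boa, bee, hen, gnu, elk, cod, dog — 8 nodes.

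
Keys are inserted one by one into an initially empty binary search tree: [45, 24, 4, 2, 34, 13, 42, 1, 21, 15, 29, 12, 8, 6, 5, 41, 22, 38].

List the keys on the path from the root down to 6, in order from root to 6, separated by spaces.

Insert 45: tree is empty, so 45 becomes the root.
Insert 24: 24 < 45 → go left. Place as left child of 45.
Insert 4: 4 < 45 → go left; 4 < 24 → go left. Place as left child of 24.
Insert 2: 2 < 45 → go left; 2 < 24 → go left; 2 < 4 → go left. Place as left child of 4.
Insert 34: 34 < 45 → go left; 34 > 24 → go right. Place as right child of 24.
Insert 13: 13 < 45 → go left; 13 < 24 → go left; 13 > 4 → go right. Place as right child of 4.
Insert 42: 42 < 45 → go left; 42 > 24 → go right; 42 > 34 → go right. Place as right child of 34.
Insert 1: 1 < 45 → go left; 1 < 24 → go left; 1 < 4 → go left; 1 < 2 → go left. Place as left child of 2.
Insert 21: 21 < 45 → go left; 21 < 24 → go left; 21 > 4 → go right; 21 > 13 → go right. Place as right child of 13.
Insert 15: 15 < 45 → go left; 15 < 24 → go left; 15 > 4 → go right; 15 > 13 → go right; 15 < 21 → go left. Place as left child of 21.
Insert 29: 29 < 45 → go left; 29 > 24 → go right; 29 < 34 → go left. Place as left child of 34.
Insert 12: 12 < 45 → go left; 12 < 24 → go left; 12 > 4 → go right; 12 < 13 → go left. Place as left child of 13.
Insert 8: 8 < 45 → go left; 8 < 24 → go left; 8 > 4 → go right; 8 < 13 → go left; 8 < 12 → go left. Place as left child of 12.
Insert 6: 6 < 45 → go left; 6 < 24 → go left; 6 > 4 → go right; 6 < 13 → go left; 6 < 12 → go left; 6 < 8 → go left. Place as left child of 8.
Insert 5: 5 < 45 → go left; 5 < 24 → go left; 5 > 4 → go right; 5 < 13 → go left; 5 < 12 → go left; 5 < 8 → go left; 5 < 6 → go left. Place as left child of 6.
Insert 41: 41 < 45 → go left; 41 > 24 → go right; 41 > 34 → go right; 41 < 42 → go left. Place as left child of 42.
Insert 22: 22 < 45 → go left; 22 < 24 → go left; 22 > 4 → go right; 22 > 13 → go right; 22 > 21 → go right. Place as right child of 21.
Insert 38: 38 < 45 → go left; 38 > 24 → go right; 38 > 34 → go right; 38 < 42 → go left; 38 < 41 → go left. Place as left child of 41.

45 24 4 13 12 8 6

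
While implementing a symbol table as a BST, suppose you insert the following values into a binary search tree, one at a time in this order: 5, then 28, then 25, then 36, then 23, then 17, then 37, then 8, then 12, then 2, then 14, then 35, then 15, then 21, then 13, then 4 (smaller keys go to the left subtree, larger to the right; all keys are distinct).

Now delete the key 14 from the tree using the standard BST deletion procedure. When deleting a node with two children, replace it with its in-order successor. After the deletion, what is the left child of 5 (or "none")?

Insert 5: tree is empty, so 5 becomes the root.
Insert 28: 28 > 5 → go right. Place as right child of 5.
Insert 25: 25 > 5 → go right; 25 < 28 → go left. Place as left child of 28.
Insert 36: 36 > 5 → go right; 36 > 28 → go right. Place as right child of 28.
Insert 23: 23 > 5 → go right; 23 < 28 → go left; 23 < 25 → go left. Place as left child of 25.
Insert 17: 17 > 5 → go right; 17 < 28 → go left; 17 < 25 → go left; 17 < 23 → go left. Place as left child of 23.
Insert 37: 37 > 5 → go right; 37 > 28 → go right; 37 > 36 → go right. Place as right child of 36.
Insert 8: 8 > 5 → go right; 8 < 28 → go left; 8 < 25 → go left; 8 < 23 → go left; 8 < 17 → go left. Place as left child of 17.
Insert 12: 12 > 5 → go right; 12 < 28 → go left; 12 < 25 → go left; 12 < 23 → go left; 12 < 17 → go left; 12 > 8 → go right. Place as right child of 8.
Insert 2: 2 < 5 → go left. Place as left child of 5.
Insert 14: 14 > 5 → go right; 14 < 28 → go left; 14 < 25 → go left; 14 < 23 → go left; 14 < 17 → go left; 14 > 8 → go right; 14 > 12 → go right. Place as right child of 12.
Insert 35: 35 > 5 → go right; 35 > 28 → go right; 35 < 36 → go left. Place as left child of 36.
Insert 15: 15 > 5 → go right; 15 < 28 → go left; 15 < 25 → go left; 15 < 23 → go left; 15 < 17 → go left; 15 > 8 → go right; 15 > 12 → go right; 15 > 14 → go right. Place as right child of 14.
Insert 21: 21 > 5 → go right; 21 < 28 → go left; 21 < 25 → go left; 21 < 23 → go left; 21 > 17 → go right. Place as right child of 17.
Insert 13: 13 > 5 → go right; 13 < 28 → go left; 13 < 25 → go left; 13 < 23 → go left; 13 < 17 → go left; 13 > 8 → go right; 13 > 12 → go right; 13 < 14 → go left. Place as left child of 14.
Insert 4: 4 < 5 → go left; 4 > 2 → go right. Place as right child of 2.

Delete 14 (two children — replace with in-order successor).
After deletion, 5's left child: 2.

2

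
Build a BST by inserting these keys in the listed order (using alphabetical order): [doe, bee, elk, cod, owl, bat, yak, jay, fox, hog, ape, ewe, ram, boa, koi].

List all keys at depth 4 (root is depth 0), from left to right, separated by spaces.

Insert doe: tree is empty, so doe becomes the root.
Insert bee: bee < doe → go left. Place as left child of doe.
Insert elk: elk > doe → go right. Place as right child of doe.
Insert cod: cod < doe → go left; cod > bee → go right. Place as right child of bee.
Insert owl: owl > doe → go right; owl > elk → go right. Place as right child of elk.
Insert bat: bat < doe → go left; bat < bee → go left. Place as left child of bee.
Insert yak: yak > doe → go right; yak > elk → go right; yak > owl → go right. Place as right child of owl.
Insert jay: jay > doe → go right; jay > elk → go right; jay < owl → go left. Place as left child of owl.
Insert fox: fox > doe → go right; fox > elk → go right; fox < owl → go left; fox < jay → go left. Place as left child of jay.
Insert hog: hog > doe → go right; hog > elk → go right; hog < owl → go left; hog < jay → go left; hog > fox → go right. Place as right child of fox.
Insert ape: ape < doe → go left; ape < bee → go left; ape < bat → go left. Place as left child of bat.
Insert ewe: ewe > doe → go right; ewe > elk → go right; ewe < owl → go left; ewe < jay → go left; ewe < fox → go left. Place as left child of fox.
Insert ram: ram > doe → go right; ram > elk → go right; ram > owl → go right; ram < yak → go left. Place as left child of yak.
Insert boa: boa < doe → go left; boa > bee → go right; boa < cod → go left. Place as left child of cod.
Insert koi: koi > doe → go right; koi > elk → go right; koi < owl → go left; koi > jay → go right. Place as right child of jay.

fox koi ram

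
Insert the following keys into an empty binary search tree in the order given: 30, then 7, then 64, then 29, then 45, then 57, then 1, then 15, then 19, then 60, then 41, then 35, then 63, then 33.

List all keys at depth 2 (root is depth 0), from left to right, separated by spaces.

1 29 45

Resulting structure (node: left, right):
  30: L=7, R=64
  7: L=1, R=29
  64: L=45, R=–
  29: L=15, R=–
  45: L=41, R=57
  57: L=–, R=60
  1: L=–, R=–
  15: L=–, R=19
  19: L=–, R=–
  60: L=–, R=63
  41: L=35, R=–
  35: L=33, R=–
  63: L=–, R=–
  33: L=–, R=–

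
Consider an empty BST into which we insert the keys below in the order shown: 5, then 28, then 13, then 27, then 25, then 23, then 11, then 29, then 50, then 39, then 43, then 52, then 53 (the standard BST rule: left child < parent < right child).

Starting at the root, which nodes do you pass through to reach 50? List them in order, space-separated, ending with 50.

Insert 5: tree is empty, so 5 becomes the root.
Insert 28: 28 > 5 → go right. Place as right child of 5.
Insert 13: 13 > 5 → go right; 13 < 28 → go left. Place as left child of 28.
Insert 27: 27 > 5 → go right; 27 < 28 → go left; 27 > 13 → go right. Place as right child of 13.
Insert 25: 25 > 5 → go right; 25 < 28 → go left; 25 > 13 → go right; 25 < 27 → go left. Place as left child of 27.
Insert 23: 23 > 5 → go right; 23 < 28 → go left; 23 > 13 → go right; 23 < 27 → go left; 23 < 25 → go left. Place as left child of 25.
Insert 11: 11 > 5 → go right; 11 < 28 → go left; 11 < 13 → go left. Place as left child of 13.
Insert 29: 29 > 5 → go right; 29 > 28 → go right. Place as right child of 28.
Insert 50: 50 > 5 → go right; 50 > 28 → go right; 50 > 29 → go right. Place as right child of 29.
Insert 39: 39 > 5 → go right; 39 > 28 → go right; 39 > 29 → go right; 39 < 50 → go left. Place as left child of 50.
Insert 43: 43 > 5 → go right; 43 > 28 → go right; 43 > 29 → go right; 43 < 50 → go left; 43 > 39 → go right. Place as right child of 39.
Insert 52: 52 > 5 → go right; 52 > 28 → go right; 52 > 29 → go right; 52 > 50 → go right. Place as right child of 50.
Insert 53: 53 > 5 → go right; 53 > 28 → go right; 53 > 29 → go right; 53 > 50 → go right; 53 > 52 → go right. Place as right child of 52.

5 28 29 50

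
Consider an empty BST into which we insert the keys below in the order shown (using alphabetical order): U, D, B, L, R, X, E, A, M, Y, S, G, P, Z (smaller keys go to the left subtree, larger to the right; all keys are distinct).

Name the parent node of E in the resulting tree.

Insert U: tree is empty, so U becomes the root.
Insert D: D < U → go left. Place as left child of U.
Insert B: B < U → go left; B < D → go left. Place as left child of D.
Insert L: L < U → go left; L > D → go right. Place as right child of D.
Insert R: R < U → go left; R > D → go right; R > L → go right. Place as right child of L.
Insert X: X > U → go right. Place as right child of U.
Insert E: E < U → go left; E > D → go right; E < L → go left. Place as left child of L.
Insert A: A < U → go left; A < D → go left; A < B → go left. Place as left child of B.
Insert M: M < U → go left; M > D → go right; M > L → go right; M < R → go left. Place as left child of R.
Insert Y: Y > U → go right; Y > X → go right. Place as right child of X.
Insert S: S < U → go left; S > D → go right; S > L → go right; S > R → go right. Place as right child of R.
Insert G: G < U → go left; G > D → go right; G < L → go left; G > E → go right. Place as right child of E.
Insert P: P < U → go left; P > D → go right; P > L → go right; P < R → go left; P > M → go right. Place as right child of M.
Insert Z: Z > U → go right; Z > X → go right; Z > Y → go right. Place as right child of Y.

L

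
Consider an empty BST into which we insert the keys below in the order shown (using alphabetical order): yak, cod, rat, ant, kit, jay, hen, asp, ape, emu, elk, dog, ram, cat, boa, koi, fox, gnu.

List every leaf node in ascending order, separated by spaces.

yak: root
cod: left child of yak (depth 1)
rat: right child of cod (depth 2)
ant: left child of cod (depth 2)
kit: left child of rat (depth 3)
jay: left child of kit (depth 4)
hen: left child of jay (depth 5)
asp: right child of ant (depth 3)
ape: left child of asp (depth 4)
emu: left child of hen (depth 6)
elk: left child of emu (depth 7)
dog: left child of elk (depth 8)
ram: right child of kit (depth 4)
cat: right child of asp (depth 4)
boa: left child of cat (depth 5)
koi: left child of ram (depth 5)
fox: right child of emu (depth 7)
gnu: right child of fox (depth 8)

ape boa dog gnu koi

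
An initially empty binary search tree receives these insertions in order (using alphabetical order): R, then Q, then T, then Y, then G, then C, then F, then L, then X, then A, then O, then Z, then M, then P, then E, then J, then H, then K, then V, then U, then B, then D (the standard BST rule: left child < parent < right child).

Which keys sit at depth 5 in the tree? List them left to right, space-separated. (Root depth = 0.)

Resulting structure (node: left, right):
  R: L=Q, R=T
  Q: L=G, R=–
  T: L=–, R=Y
  Y: L=X, R=Z
  G: L=C, R=L
  C: L=A, R=F
  F: L=E, R=–
  L: L=J, R=O
  X: L=V, R=–
  A: L=–, R=B
  O: L=M, R=P
  Z: L=–, R=–
  M: L=–, R=–
  P: L=–, R=–
  E: L=D, R=–
  J: L=H, R=K
  H: L=–, R=–
  K: L=–, R=–
  V: L=U, R=–
  U: L=–, R=–
  B: L=–, R=–
  D: L=–, R=–

B E H K M P U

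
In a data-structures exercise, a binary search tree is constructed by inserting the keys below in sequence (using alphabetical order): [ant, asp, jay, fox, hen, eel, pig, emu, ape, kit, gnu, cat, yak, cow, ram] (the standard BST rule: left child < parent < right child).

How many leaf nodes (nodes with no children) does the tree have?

ant: root
asp: right child of ant (depth 1)
jay: right child of asp (depth 2)
fox: left child of jay (depth 3)
hen: right child of fox (depth 4)
eel: left child of fox (depth 4)
pig: right child of jay (depth 3)
emu: right child of eel (depth 5)
ape: left child of asp (depth 2)
kit: left child of pig (depth 4)
gnu: left child of hen (depth 5)
cat: left child of eel (depth 5)
yak: right child of pig (depth 4)
cow: right child of cat (depth 6)
ram: left child of yak (depth 5)

Leaves: ape, cow, emu, gnu, kit, ram — 6 in total.

6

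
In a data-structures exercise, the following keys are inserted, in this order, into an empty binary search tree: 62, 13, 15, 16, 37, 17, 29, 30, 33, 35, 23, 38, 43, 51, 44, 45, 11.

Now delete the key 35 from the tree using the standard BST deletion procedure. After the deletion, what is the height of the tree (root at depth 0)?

62: root
13: left child of 62 (depth 1)
15: right child of 13 (depth 2)
16: right child of 15 (depth 3)
37: right child of 16 (depth 4)
17: left child of 37 (depth 5)
29: right child of 17 (depth 6)
30: right child of 29 (depth 7)
33: right child of 30 (depth 8)
35: right child of 33 (depth 9)
23: left child of 29 (depth 7)
38: right child of 37 (depth 5)
43: right child of 38 (depth 6)
51: right child of 43 (depth 7)
44: left child of 51 (depth 8)
45: right child of 44 (depth 9)
11: left child of 13 (depth 2)

Delete 35 (at most one child — splice it out).
After deletion, deepest node is 45 at depth 9.

9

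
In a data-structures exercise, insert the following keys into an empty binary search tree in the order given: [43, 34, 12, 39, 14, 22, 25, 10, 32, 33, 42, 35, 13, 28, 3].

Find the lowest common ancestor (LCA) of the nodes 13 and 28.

14

43: root
34: left child of 43 (depth 1)
12: left child of 34 (depth 2)
39: right child of 34 (depth 2)
14: right child of 12 (depth 3)
22: right child of 14 (depth 4)
25: right child of 22 (depth 5)
10: left child of 12 (depth 3)
32: right child of 25 (depth 6)
33: right child of 32 (depth 7)
42: right child of 39 (depth 3)
35: left child of 39 (depth 3)
13: left child of 14 (depth 4)
28: left child of 32 (depth 7)
3: left child of 10 (depth 4)

Path to 13: 43 → 34 → 12 → 14 → 13
Path to 28: 43 → 34 → 12 → 14 → 22 → 25 → 32 → 28
The paths share a prefix ending at 14, then split left and right.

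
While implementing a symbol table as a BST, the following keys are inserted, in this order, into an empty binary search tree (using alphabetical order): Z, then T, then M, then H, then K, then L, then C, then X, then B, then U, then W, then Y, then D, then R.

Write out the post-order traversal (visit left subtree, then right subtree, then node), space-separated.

Z: root
T: left child of Z (depth 1)
M: left child of T (depth 2)
H: left child of M (depth 3)
K: right child of H (depth 4)
L: right child of K (depth 5)
C: left child of H (depth 4)
X: right child of T (depth 2)
B: left child of C (depth 5)
U: left child of X (depth 3)
W: right child of U (depth 4)
Y: right child of X (depth 3)
D: right child of C (depth 5)
R: right child of M (depth 3)

B D C L K H R M W U Y X T Z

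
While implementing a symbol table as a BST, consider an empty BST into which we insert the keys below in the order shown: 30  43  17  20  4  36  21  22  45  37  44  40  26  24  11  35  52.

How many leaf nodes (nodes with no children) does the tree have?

6

Resulting structure (node: left, right):
  30: L=17, R=43
  43: L=36, R=45
  17: L=4, R=20
  20: L=–, R=21
  4: L=–, R=11
  36: L=35, R=37
  21: L=–, R=22
  22: L=–, R=26
  45: L=44, R=52
  37: L=–, R=40
  44: L=–, R=–
  40: L=–, R=–
  26: L=24, R=–
  24: L=–, R=–
  11: L=–, R=–
  35: L=–, R=–
  52: L=–, R=–

Leaves: 11, 24, 35, 40, 44, 52 — 6 in total.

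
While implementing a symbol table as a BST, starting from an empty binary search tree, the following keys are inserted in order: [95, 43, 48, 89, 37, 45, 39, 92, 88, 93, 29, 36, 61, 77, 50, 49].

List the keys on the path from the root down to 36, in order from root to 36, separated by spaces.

95: root
43: left child of 95 (depth 1)
48: right child of 43 (depth 2)
89: right child of 48 (depth 3)
37: left child of 43 (depth 2)
45: left child of 48 (depth 3)
39: right child of 37 (depth 3)
92: right child of 89 (depth 4)
88: left child of 89 (depth 4)
93: right child of 92 (depth 5)
29: left child of 37 (depth 3)
36: right child of 29 (depth 4)
61: left child of 88 (depth 5)
77: right child of 61 (depth 6)
50: left child of 61 (depth 6)
49: left child of 50 (depth 7)

95 43 37 29 36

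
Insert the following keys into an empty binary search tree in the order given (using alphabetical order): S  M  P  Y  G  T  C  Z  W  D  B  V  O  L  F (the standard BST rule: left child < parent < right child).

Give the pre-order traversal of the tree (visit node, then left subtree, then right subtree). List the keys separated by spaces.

S M G C B D F L P O Y T W V Z

Insert S: tree is empty, so S becomes the root.
Insert M: M < S → go left. Place as left child of S.
Insert P: P < S → go left; P > M → go right. Place as right child of M.
Insert Y: Y > S → go right. Place as right child of S.
Insert G: G < S → go left; G < M → go left. Place as left child of M.
Insert T: T > S → go right; T < Y → go left. Place as left child of Y.
Insert C: C < S → go left; C < M → go left; C < G → go left. Place as left child of G.
Insert Z: Z > S → go right; Z > Y → go right. Place as right child of Y.
Insert W: W > S → go right; W < Y → go left; W > T → go right. Place as right child of T.
Insert D: D < S → go left; D < M → go left; D < G → go left; D > C → go right. Place as right child of C.
Insert B: B < S → go left; B < M → go left; B < G → go left; B < C → go left. Place as left child of C.
Insert V: V > S → go right; V < Y → go left; V > T → go right; V < W → go left. Place as left child of W.
Insert O: O < S → go left; O > M → go right; O < P → go left. Place as left child of P.
Insert L: L < S → go left; L < M → go left; L > G → go right. Place as right child of G.
Insert F: F < S → go left; F < M → go left; F < G → go left; F > C → go right; F > D → go right. Place as right child of D.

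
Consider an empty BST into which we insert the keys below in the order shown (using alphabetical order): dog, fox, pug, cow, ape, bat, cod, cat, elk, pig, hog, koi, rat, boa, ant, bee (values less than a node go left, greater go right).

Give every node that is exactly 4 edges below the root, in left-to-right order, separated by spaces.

Resulting structure (node: left, right):
  dog: L=cow, R=fox
  fox: L=elk, R=pug
  pug: L=pig, R=rat
  cow: L=ape, R=–
  ape: L=ant, R=bat
  bat: L=–, R=cod
  cod: L=cat, R=–
  cat: L=boa, R=–
  elk: L=–, R=–
  pig: L=hog, R=–
  hog: L=–, R=koi
  koi: L=–, R=–
  rat: L=–, R=–
  boa: L=bee, R=–
  ant: L=–, R=–
  bee: L=–, R=–

cod hog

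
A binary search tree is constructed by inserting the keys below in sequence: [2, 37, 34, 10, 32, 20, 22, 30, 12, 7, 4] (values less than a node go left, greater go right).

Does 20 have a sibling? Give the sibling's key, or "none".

none

Resulting structure (node: left, right):
  2: L=–, R=37
  37: L=34, R=–
  34: L=10, R=–
  10: L=7, R=32
  32: L=20, R=–
  20: L=12, R=22
  22: L=–, R=30
  30: L=–, R=–
  12: L=–, R=–
  7: L=4, R=–
  4: L=–, R=–

20's parent is 32, which has only one child.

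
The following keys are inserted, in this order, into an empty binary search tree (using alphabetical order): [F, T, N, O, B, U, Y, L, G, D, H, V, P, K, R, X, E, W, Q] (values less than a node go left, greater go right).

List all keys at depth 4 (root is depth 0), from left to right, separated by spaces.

G P V

F: root
T: right child of F (depth 1)
N: left child of T (depth 2)
O: right child of N (depth 3)
B: left child of F (depth 1)
U: right child of T (depth 2)
Y: right child of U (depth 3)
L: left child of N (depth 3)
G: left child of L (depth 4)
D: right child of B (depth 2)
H: right child of G (depth 5)
V: left child of Y (depth 4)
P: right child of O (depth 4)
K: right child of H (depth 6)
R: right child of P (depth 5)
X: right child of V (depth 5)
E: right child of D (depth 3)
W: left child of X (depth 6)
Q: left child of R (depth 6)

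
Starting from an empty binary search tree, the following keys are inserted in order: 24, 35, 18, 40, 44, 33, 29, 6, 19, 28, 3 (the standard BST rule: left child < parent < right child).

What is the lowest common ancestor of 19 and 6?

18

Resulting structure (node: left, right):
  24: L=18, R=35
  35: L=33, R=40
  18: L=6, R=19
  40: L=–, R=44
  44: L=–, R=–
  33: L=29, R=–
  29: L=28, R=–
  6: L=3, R=–
  19: L=–, R=–
  28: L=–, R=–
  3: L=–, R=–

Path to 19: 24 → 18 → 19
Path to 6: 24 → 18 → 6
The paths share a prefix ending at 18, then split left and right.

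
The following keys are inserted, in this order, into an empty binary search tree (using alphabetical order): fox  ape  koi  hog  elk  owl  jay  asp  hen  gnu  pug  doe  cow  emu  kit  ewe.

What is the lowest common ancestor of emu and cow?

elk

Resulting structure (node: left, right):
  fox: L=ape, R=koi
  ape: L=–, R=elk
  koi: L=hog, R=owl
  hog: L=hen, R=jay
  elk: L=asp, R=emu
  owl: L=–, R=pug
  jay: L=–, R=kit
  asp: L=–, R=doe
  hen: L=gnu, R=–
  gnu: L=–, R=–
  pug: L=–, R=–
  doe: L=cow, R=–
  cow: L=–, R=–
  emu: L=–, R=ewe
  kit: L=–, R=–
  ewe: L=–, R=–

Path to emu: fox → ape → elk → emu
Path to cow: fox → ape → elk → asp → doe → cow
The paths share a prefix ending at elk, then split left and right.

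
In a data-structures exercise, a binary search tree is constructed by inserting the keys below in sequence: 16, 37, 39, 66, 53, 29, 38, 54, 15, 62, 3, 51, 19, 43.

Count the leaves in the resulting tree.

Resulting structure (node: left, right):
  16: L=15, R=37
  37: L=29, R=39
  39: L=38, R=66
  66: L=53, R=–
  53: L=51, R=54
  29: L=19, R=–
  38: L=–, R=–
  54: L=–, R=62
  15: L=3, R=–
  62: L=–, R=–
  3: L=–, R=–
  51: L=43, R=–
  19: L=–, R=–
  43: L=–, R=–

Leaves: 3, 19, 38, 43, 62 — 5 in total.

5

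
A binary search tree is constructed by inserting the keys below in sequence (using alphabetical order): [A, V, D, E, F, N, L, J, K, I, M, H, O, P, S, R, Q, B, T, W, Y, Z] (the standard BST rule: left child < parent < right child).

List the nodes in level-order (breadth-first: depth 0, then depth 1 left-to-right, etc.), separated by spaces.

A V D W B E Y F Z N L O J M P I K S H R T Q

A: root
V: right child of A (depth 1)
D: left child of V (depth 2)
E: right child of D (depth 3)
F: right child of E (depth 4)
N: right child of F (depth 5)
L: left child of N (depth 6)
J: left child of L (depth 7)
K: right child of J (depth 8)
I: left child of J (depth 8)
M: right child of L (depth 7)
H: left child of I (depth 9)
O: right child of N (depth 6)
P: right child of O (depth 7)
S: right child of P (depth 8)
R: left child of S (depth 9)
Q: left child of R (depth 10)
B: left child of D (depth 3)
T: right child of S (depth 9)
W: right child of V (depth 2)
Y: right child of W (depth 3)
Z: right child of Y (depth 4)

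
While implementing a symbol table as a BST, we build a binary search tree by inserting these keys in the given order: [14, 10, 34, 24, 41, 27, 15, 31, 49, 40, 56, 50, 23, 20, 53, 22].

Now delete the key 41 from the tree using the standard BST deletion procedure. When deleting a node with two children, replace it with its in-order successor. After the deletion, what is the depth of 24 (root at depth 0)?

Resulting structure (node: left, right):
  14: L=10, R=34
  10: L=–, R=–
  34: L=24, R=41
  24: L=15, R=27
  41: L=40, R=49
  27: L=–, R=31
  15: L=–, R=23
  31: L=–, R=–
  49: L=–, R=56
  40: L=–, R=–
  56: L=50, R=–
  50: L=–, R=53
  23: L=20, R=–
  20: L=–, R=22
  53: L=–, R=–
  22: L=–, R=–

Delete 41 (two children — replace with in-order successor).
After deletion, path to 24: 14 → 34 → 24.

2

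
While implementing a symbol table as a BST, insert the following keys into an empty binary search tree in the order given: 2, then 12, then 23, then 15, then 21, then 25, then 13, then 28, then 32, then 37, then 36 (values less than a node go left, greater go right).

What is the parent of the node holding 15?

2: root
12: right child of 2 (depth 1)
23: right child of 12 (depth 2)
15: left child of 23 (depth 3)
21: right child of 15 (depth 4)
25: right child of 23 (depth 3)
13: left child of 15 (depth 4)
28: right child of 25 (depth 4)
32: right child of 28 (depth 5)
37: right child of 32 (depth 6)
36: left child of 37 (depth 7)

23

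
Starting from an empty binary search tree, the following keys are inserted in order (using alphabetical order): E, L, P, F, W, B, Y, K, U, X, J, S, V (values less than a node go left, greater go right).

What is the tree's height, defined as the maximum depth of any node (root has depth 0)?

5

Insert E: tree is empty, so E becomes the root.
Insert L: L > E → go right. Place as right child of E.
Insert P: P > E → go right; P > L → go right. Place as right child of L.
Insert F: F > E → go right; F < L → go left. Place as left child of L.
Insert W: W > E → go right; W > L → go right; W > P → go right. Place as right child of P.
Insert B: B < E → go left. Place as left child of E.
Insert Y: Y > E → go right; Y > L → go right; Y > P → go right; Y > W → go right. Place as right child of W.
Insert K: K > E → go right; K < L → go left; K > F → go right. Place as right child of F.
Insert U: U > E → go right; U > L → go right; U > P → go right; U < W → go left. Place as left child of W.
Insert X: X > E → go right; X > L → go right; X > P → go right; X > W → go right; X < Y → go left. Place as left child of Y.
Insert J: J > E → go right; J < L → go left; J > F → go right; J < K → go left. Place as left child of K.
Insert S: S > E → go right; S > L → go right; S > P → go right; S < W → go left; S < U → go left. Place as left child of U.
Insert V: V > E → go right; V > L → go right; V > P → go right; V < W → go left; V > U → go right. Place as right child of U.

The deepest node is X at depth 5.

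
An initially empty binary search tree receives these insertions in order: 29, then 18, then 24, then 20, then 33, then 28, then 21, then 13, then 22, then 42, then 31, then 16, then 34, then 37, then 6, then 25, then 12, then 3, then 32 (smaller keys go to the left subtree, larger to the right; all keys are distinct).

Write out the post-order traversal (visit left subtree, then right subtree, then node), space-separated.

Insert 29: tree is empty, so 29 becomes the root.
Insert 18: 18 < 29 → go left. Place as left child of 29.
Insert 24: 24 < 29 → go left; 24 > 18 → go right. Place as right child of 18.
Insert 20: 20 < 29 → go left; 20 > 18 → go right; 20 < 24 → go left. Place as left child of 24.
Insert 33: 33 > 29 → go right. Place as right child of 29.
Insert 28: 28 < 29 → go left; 28 > 18 → go right; 28 > 24 → go right. Place as right child of 24.
Insert 21: 21 < 29 → go left; 21 > 18 → go right; 21 < 24 → go left; 21 > 20 → go right. Place as right child of 20.
Insert 13: 13 < 29 → go left; 13 < 18 → go left. Place as left child of 18.
Insert 22: 22 < 29 → go left; 22 > 18 → go right; 22 < 24 → go left; 22 > 20 → go right; 22 > 21 → go right. Place as right child of 21.
Insert 42: 42 > 29 → go right; 42 > 33 → go right. Place as right child of 33.
Insert 31: 31 > 29 → go right; 31 < 33 → go left. Place as left child of 33.
Insert 16: 16 < 29 → go left; 16 < 18 → go left; 16 > 13 → go right. Place as right child of 13.
Insert 34: 34 > 29 → go right; 34 > 33 → go right; 34 < 42 → go left. Place as left child of 42.
Insert 37: 37 > 29 → go right; 37 > 33 → go right; 37 < 42 → go left; 37 > 34 → go right. Place as right child of 34.
Insert 6: 6 < 29 → go left; 6 < 18 → go left; 6 < 13 → go left. Place as left child of 13.
Insert 25: 25 < 29 → go left; 25 > 18 → go right; 25 > 24 → go right; 25 < 28 → go left. Place as left child of 28.
Insert 12: 12 < 29 → go left; 12 < 18 → go left; 12 < 13 → go left; 12 > 6 → go right. Place as right child of 6.
Insert 3: 3 < 29 → go left; 3 < 18 → go left; 3 < 13 → go left; 3 < 6 → go left. Place as left child of 6.
Insert 32: 32 > 29 → go right; 32 < 33 → go left; 32 > 31 → go right. Place as right child of 31.

3 12 6 16 13 22 21 20 25 28 24 18 32 31 37 34 42 33 29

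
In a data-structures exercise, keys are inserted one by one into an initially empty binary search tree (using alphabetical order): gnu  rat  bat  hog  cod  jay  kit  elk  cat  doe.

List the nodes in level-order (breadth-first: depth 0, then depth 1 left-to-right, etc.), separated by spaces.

gnu bat rat cod hog cat elk jay doe kit

Insert gnu: tree is empty, so gnu becomes the root.
Insert rat: rat > gnu → go right. Place as right child of gnu.
Insert bat: bat < gnu → go left. Place as left child of gnu.
Insert hog: hog > gnu → go right; hog < rat → go left. Place as left child of rat.
Insert cod: cod < gnu → go left; cod > bat → go right. Place as right child of bat.
Insert jay: jay > gnu → go right; jay < rat → go left; jay > hog → go right. Place as right child of hog.
Insert kit: kit > gnu → go right; kit < rat → go left; kit > hog → go right; kit > jay → go right. Place as right child of jay.
Insert elk: elk < gnu → go left; elk > bat → go right; elk > cod → go right. Place as right child of cod.
Insert cat: cat < gnu → go left; cat > bat → go right; cat < cod → go left. Place as left child of cod.
Insert doe: doe < gnu → go left; doe > bat → go right; doe > cod → go right; doe < elk → go left. Place as left child of elk.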